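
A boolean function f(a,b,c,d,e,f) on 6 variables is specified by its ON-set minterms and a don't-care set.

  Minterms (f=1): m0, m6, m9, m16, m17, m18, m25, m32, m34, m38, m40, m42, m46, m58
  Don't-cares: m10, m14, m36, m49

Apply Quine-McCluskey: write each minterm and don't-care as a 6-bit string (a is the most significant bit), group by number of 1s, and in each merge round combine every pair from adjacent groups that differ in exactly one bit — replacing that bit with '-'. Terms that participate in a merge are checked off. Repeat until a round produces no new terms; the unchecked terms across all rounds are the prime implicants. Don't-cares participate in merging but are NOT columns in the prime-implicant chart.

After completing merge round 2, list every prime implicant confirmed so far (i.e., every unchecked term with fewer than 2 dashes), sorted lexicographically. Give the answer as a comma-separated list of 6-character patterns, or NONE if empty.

size-2^0 implicants → 000000(✓)  000110(✓)  001001(✓)  001010(✓)  001110(✓)  010000(✓)  010001(✓)  010010(✓)  011001(✓)  100000(✓)  100010(✓)  100100(✓)  100110(✓)  101000(✓)  101010(✓)  101110(✓)  110001(✓)  111010(✓)
size-2^1 implicants → -00000  -00110(✓)  -01010(✓)  -01110(✓)  -10001  0-0000  0-1001  00-110(✓)  001-10(✓)  01-001  0100-0  01000-  1-1010  10-000(✓)  10-010(✓)  10-110(✓)  100-00(✓)  100-10(✓)  1000-0(✓)  1001-0(✓)  101-10(✓)  1010-0(✓)
size-2^2 implicants → -0-110  -01-10  10--10  10-0-0  100--0
Unchecked terms (primes): -0-110, -00000, -01-10, -10001, 0-0000, 0-1001, 01-001, 0100-0, 01000-, 1-1010, 10--10, 10-0-0, 100--0

-00000, -10001, 0-0000, 0-1001, 01-001, 0100-0, 01000-, 1-1010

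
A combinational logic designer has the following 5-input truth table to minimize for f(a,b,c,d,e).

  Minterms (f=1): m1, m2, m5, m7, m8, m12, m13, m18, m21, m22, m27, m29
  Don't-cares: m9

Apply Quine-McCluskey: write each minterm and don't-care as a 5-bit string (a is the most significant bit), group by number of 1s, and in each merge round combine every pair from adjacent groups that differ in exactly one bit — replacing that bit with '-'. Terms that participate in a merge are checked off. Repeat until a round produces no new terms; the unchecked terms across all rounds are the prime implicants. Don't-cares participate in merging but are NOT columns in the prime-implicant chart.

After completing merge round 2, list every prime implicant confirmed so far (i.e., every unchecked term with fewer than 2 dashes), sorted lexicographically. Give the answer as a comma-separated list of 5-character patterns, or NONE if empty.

[col 0] 00001*, 00010*, 00101*, 00111*, 01000*, 01001*, 01100*, 01101*, 10010*, 10101*, 10110*, 11011, 11101*
[col 1] -0010, -0101*, -1101*, 0-001*, 0-101*, 00-01*, 001-1, 01-00*, 01-01*, 0100-*, 0110-*, 1-101*, 10-10
[col 2] --101, 0--01, 01-0-
Prime implicants: --101, -0010, 0--01, 001-1, 01-0-, 10-10, 11011

-0010, 001-1, 10-10, 11011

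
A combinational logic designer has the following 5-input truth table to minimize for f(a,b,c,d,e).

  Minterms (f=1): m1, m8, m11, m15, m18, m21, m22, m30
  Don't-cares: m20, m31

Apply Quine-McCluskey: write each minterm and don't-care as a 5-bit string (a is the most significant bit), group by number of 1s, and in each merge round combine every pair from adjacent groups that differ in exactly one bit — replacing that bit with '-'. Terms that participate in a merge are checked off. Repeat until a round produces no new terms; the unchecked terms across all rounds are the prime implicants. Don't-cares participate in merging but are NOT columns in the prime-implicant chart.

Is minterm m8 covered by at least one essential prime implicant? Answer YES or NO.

YES

Round 0: 00001 01000 01011✓ 01111✓ 10010✓ 10100✓ 10101✓ 10110✓ 11110✓ 11111✓
Round 1: -1111 01-11 1-110 10-10 101-0 1010- 1111-
PIs = {-1111, 00001, 01-11, 01000, 1-110, 10-10, 101-0, 1010-, 1111-}
Coverage chart:
  m1: 00001 ←essential
  m8: 01000 ←essential
  m11: 01-11 ←essential
  m15: -1111,01-11
  m18: 10-10 ←essential
  m21: 1010- ←essential
  m22: 1-110,10-10,101-0
  m30: 1-110,1111-
Essential: 00001, 01-11, 01000, 10-10, 1010-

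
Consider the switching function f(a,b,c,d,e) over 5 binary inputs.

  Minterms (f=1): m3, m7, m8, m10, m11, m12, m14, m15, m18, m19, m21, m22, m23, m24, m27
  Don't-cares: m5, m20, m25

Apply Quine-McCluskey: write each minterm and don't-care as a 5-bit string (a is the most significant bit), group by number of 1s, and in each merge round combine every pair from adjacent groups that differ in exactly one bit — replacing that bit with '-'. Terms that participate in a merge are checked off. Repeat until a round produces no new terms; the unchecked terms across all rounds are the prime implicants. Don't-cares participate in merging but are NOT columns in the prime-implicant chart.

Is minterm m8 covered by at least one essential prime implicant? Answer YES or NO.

[col 0] 00011*, 00101*, 00111*, 01000*, 01010*, 01011*, 01100*, 01110*, 01111*, 10010*, 10011*, 10100*, 10101*, 10110*, 10111*, 11000*, 11001*, 11011*
[col 1] -0011*, -0101*, -0111*, -1000, -1011*, 0-011*, 0-111*, 00-11*, 001-1*, 01-00*, 01-10*, 01-11*, 010-0*, 0101-*, 011-0*, 0111-*, 1-011*, 10-10*, 10-11*, 1001-*, 101-0*, 101-1*, 1010-*, 1011-*, 110-1, 1100-
[col 2] --011, -0-11, -01-1, 0--11, 01--0, 01-1-, 10-1-, 101--
Prime implicants: --011, -0-11, -01-1, -1000, 0--11, 01--0, 01-1-, 10-1-, 101--, 110-1, 1100-
PI chart (minterm → PIs covering it):
  3 | --011,-0-11,0--11
  7 | -0-11,-01-1,0--11
  8 | -1000,01--0
  10 | 01--0,01-1-
  11 | --011,0--11,01-1-
  12 | 01--0  (sole → essential)
  14 | 01--0,01-1-
  15 | 0--11,01-1-
  18 | 10-1-  (sole → essential)
  19 | --011,-0-11,10-1-
  21 | -01-1,101--
  22 | 10-1-,101--
  23 | -0-11,-01-1,10-1-,101--
  24 | -1000,1100-
  27 | --011,110-1
Essential prime implicants: 01--0, 10-1-

YES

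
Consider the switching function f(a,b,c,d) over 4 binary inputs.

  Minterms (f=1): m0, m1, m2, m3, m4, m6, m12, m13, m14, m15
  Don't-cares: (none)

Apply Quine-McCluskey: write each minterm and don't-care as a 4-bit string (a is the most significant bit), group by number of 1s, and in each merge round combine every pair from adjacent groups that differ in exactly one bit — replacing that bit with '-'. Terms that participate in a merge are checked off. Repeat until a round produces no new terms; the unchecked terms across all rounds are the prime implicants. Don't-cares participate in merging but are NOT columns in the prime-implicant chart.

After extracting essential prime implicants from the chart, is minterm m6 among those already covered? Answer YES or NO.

NO

[col 0] 0000*, 0001*, 0010*, 0011*, 0100*, 0110*, 1100*, 1101*, 1110*, 1111*
[col 1] -100*, -110*, 0-00*, 0-10*, 00-0*, 00-1*, 000-*, 001-*, 01-0*, 11-0*, 11-1*, 110-*, 111-*
[col 2] -1-0, 0--0, 00--, 11--
Prime implicants: -1-0, 0--0, 00--, 11--
PI chart (minterm → PIs covering it):
  0 | 0--0,00--
  1 | 00--  (sole → essential)
  2 | 0--0,00--
  3 | 00--  (sole → essential)
  4 | -1-0,0--0
  6 | -1-0,0--0
  12 | -1-0,11--
  13 | 11--  (sole → essential)
  14 | -1-0,11--
  15 | 11--  (sole → essential)
Essential prime implicants: 00--, 11--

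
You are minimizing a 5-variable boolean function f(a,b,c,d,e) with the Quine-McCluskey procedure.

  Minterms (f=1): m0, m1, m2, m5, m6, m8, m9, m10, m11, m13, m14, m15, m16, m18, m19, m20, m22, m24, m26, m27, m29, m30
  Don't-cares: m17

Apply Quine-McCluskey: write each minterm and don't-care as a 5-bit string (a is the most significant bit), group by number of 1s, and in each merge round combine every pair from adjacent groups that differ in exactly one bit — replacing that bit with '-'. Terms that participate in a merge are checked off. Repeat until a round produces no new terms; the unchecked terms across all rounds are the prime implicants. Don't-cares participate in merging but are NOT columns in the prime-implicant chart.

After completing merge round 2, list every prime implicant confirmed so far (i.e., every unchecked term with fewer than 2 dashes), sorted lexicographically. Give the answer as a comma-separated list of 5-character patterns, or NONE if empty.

-1101

Round 0: 00000✓ 00001✓ 00010✓ 00101✓ 00110✓ 01000✓ 01001✓ 01010✓ 01011✓ 01101✓ 01110✓ 01111✓ 10000✓ 10001✓ 10010✓ 10011✓ 10100✓ 10110✓ 11000✓ 11010✓ 11011✓ 11101✓ 11110✓
Round 1: -0000✓ -0001✓ -0010✓ -0110✓ -1000✓ -1010✓ -1011✓ -1101 -1110✓ 0-000✓ 0-001✓ 0-010✓ 0-101✓ 0-110✓ 00-01✓ 00-10✓ 000-0✓ 0000-✓ 01-01✓ 01-10✓ 01-11✓ 010-0✓ 010-1✓ 0100-✓ 0101-✓ 011-1✓ 0111-✓ 1-000✓ 1-010✓ 1-011✓ 1-110✓ 10-00✓ 10-10✓ 100-0✓ 100-1✓ 1000-✓ 1001-✓ 101-0✓ 11-10✓ 110-0✓ 1101-✓
Round 2: --000✓ --010✓ --110✓ -0-10✓ -00-0✓ -000- -1-10✓ -10-0✓ -101- 0--01 0--10✓ 0-0-0✓ 0-00- 01--1 01-1- 010-- 1--10✓ 1-0-0✓ 1-01- 10--0 100--
Round 3: ---10 --0-0
PIs = {---10, --0-0, -000-, -101-, -1101, 0--01, 0-00-, 01--1, 01-1-, 010--, 1-01-, 10--0, 100--}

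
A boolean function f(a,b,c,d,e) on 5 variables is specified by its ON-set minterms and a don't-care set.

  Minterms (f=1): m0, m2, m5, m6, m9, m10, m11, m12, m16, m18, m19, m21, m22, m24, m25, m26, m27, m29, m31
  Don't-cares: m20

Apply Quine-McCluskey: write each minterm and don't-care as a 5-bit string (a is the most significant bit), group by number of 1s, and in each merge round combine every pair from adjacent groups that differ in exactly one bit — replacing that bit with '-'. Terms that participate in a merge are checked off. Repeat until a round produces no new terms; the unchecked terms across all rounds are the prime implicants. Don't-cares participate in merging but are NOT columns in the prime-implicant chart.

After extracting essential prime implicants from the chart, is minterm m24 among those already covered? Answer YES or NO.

NO

size-2^0 implicants → 00000(✓)  00010(✓)  00101(✓)  00110(✓)  01001(✓)  01010(✓)  01011(✓)  01100  10000(✓)  10010(✓)  10011(✓)  10100(✓)  10101(✓)  10110(✓)  11000(✓)  11001(✓)  11010(✓)  11011(✓)  11101(✓)  11111(✓)
size-2^1 implicants → -0000(✓)  -0010(✓)  -0101  -0110(✓)  -1001(✓)  -1010(✓)  -1011(✓)  0-010(✓)  00-10(✓)  000-0(✓)  010-1(✓)  0101-(✓)  1-000(✓)  1-010(✓)  1-011(✓)  1-101  10-00(✓)  10-10(✓)  100-0(✓)  1001-(✓)  101-0(✓)  1010-  11-01(✓)  11-11(✓)  110-0(✓)  110-1(✓)  1100-(✓)  1101-(✓)  111-1(✓)
size-2^2 implicants → --010  -0-10  -00-0  -10-1  -101-  1-0-0  1-01-  10--0  11--1  110--
Unchecked terms (primes): --010, -0-10, -00-0, -0101, -10-1, -101-, 01100, 1-0-0, 1-01-, 1-101, 10--0, 1010-, 11--1, 110--
Minterm coverage:
  m0 ⊆ -00-0 [E]
  m2 ⊆ --010,-0-10,-00-0
  m5 ⊆ -0101 [E]
  m6 ⊆ -0-10 [E]
  m9 ⊆ -10-1 [E]
  m10 ⊆ --010,-101-
  m11 ⊆ -10-1,-101-
  m12 ⊆ 01100 [E]
  m16 ⊆ -00-0,1-0-0,10--0
  m18 ⊆ --010,-0-10,-00-0,1-0-0,1-01-,10--0
  m19 ⊆ 1-01- [E]
  m21 ⊆ -0101,1-101,1010-
  m22 ⊆ -0-10,10--0
  m24 ⊆ 1-0-0,110--
  m25 ⊆ -10-1,11--1,110--
  m26 ⊆ --010,-101-,1-0-0,1-01-,110--
  m27 ⊆ -10-1,-101-,1-01-,11--1,110--
  m29 ⊆ 1-101,11--1
  m31 ⊆ 11--1 [E]
E = {-0-10, -00-0, -0101, -10-1, 01100, 1-01-, 11--1}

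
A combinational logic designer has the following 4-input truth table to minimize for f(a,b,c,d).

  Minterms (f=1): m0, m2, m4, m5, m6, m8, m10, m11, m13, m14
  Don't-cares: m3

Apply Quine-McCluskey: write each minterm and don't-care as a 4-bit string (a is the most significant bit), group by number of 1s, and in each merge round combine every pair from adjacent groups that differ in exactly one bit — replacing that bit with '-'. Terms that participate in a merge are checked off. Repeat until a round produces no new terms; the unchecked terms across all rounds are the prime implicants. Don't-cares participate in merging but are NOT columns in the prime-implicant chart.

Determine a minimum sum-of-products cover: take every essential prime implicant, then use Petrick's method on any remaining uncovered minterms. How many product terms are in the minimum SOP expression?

size-2^0 implicants → 0000(✓)  0010(✓)  0011(✓)  0100(✓)  0101(✓)  0110(✓)  1000(✓)  1010(✓)  1011(✓)  1101(✓)  1110(✓)
size-2^1 implicants → -000(✓)  -010(✓)  -011(✓)  -101  -110(✓)  0-00(✓)  0-10(✓)  00-0(✓)  001-(✓)  01-0(✓)  010-  1-10(✓)  10-0(✓)  101-(✓)
size-2^2 implicants → --10  -0-0  -01-  0--0
Unchecked terms (primes): --10, -0-0, -01-, -101, 0--0, 010-
Minterm coverage:
  m0 ⊆ -0-0,0--0
  m2 ⊆ --10,-0-0,-01-,0--0
  m4 ⊆ 0--0,010-
  m5 ⊆ -101,010-
  m6 ⊆ --10,0--0
  m8 ⊆ -0-0 [E]
  m10 ⊆ --10,-0-0,-01-
  m11 ⊆ -01- [E]
  m13 ⊆ -101 [E]
  m14 ⊆ --10 [E]
E = {--10, -0-0, -01-, -101}
Petrick residual → 0--0
Cover = cd' + b'd' + b'c + bc'd + a'd'  |cover|=5

5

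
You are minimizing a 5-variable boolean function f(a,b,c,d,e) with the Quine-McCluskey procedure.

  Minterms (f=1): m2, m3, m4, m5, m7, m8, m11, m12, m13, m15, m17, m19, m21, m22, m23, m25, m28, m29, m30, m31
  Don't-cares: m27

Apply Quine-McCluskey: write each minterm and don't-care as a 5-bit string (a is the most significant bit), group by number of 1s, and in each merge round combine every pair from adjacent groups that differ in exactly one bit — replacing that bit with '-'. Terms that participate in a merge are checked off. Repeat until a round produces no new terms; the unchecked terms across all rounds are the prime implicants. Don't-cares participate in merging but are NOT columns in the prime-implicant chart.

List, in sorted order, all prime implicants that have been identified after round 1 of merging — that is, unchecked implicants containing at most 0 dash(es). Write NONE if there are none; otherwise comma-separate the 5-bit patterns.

[col 0] 00010*, 00011*, 00100*, 00101*, 00111*, 01000*, 01011*, 01100*, 01101*, 01111*, 10001*, 10011*, 10101*, 10110*, 10111*, 11001*, 11011*, 11100*, 11101*, 11110*, 11111*
[col 1] -0011*, -0101*, -0111*, -1011*, -1100*, -1101*, -1111*, 0-011*, 0-100*, 0-101*, 0-111*, 00-11*, 0001-, 001-1*, 0010-*, 01-00, 01-11*, 011-1*, 0110-*, 1-001*, 1-011*, 1-101*, 1-110*, 1-111*, 10-01*, 10-11*, 100-1*, 101-1*, 1011-*, 11-01*, 11-11*, 110-1*, 111-0*, 111-1*, 1110-*, 1111-*
[col 2] --011*, --101*, --111*, -0-11*, -01-1*, -1-11*, -11-1*, -110-, 0--11*, 0-1-1*, 0-10-, 1--01*, 1--11*, 1-0-1*, 1-1-1*, 1-11-, 10--1*, 11--1*, 111--
[col 3] ---11, --1-1, 1---1
Prime implicants: ---11, --1-1, -110-, 0-10-, 0001-, 01-00, 1---1, 1-11-, 111--

NONE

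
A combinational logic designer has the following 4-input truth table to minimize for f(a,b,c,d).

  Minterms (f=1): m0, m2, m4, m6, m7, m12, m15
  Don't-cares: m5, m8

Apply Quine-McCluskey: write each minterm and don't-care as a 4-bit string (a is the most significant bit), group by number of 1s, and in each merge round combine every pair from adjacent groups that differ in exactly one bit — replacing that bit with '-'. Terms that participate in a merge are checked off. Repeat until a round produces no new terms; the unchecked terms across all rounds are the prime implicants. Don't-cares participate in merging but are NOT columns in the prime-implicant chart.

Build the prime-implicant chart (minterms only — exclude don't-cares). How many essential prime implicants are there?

[col 0] 0000*, 0010*, 0100*, 0101*, 0110*, 0111*, 1000*, 1100*, 1111*
[col 1] -000*, -100*, -111, 0-00*, 0-10*, 00-0*, 01-0*, 01-1*, 010-*, 011-*, 1-00*
[col 2] --00, 0--0, 01--
Prime implicants: --00, -111, 0--0, 01--
PI chart (minterm → PIs covering it):
  0 | --00,0--0
  2 | 0--0  (sole → essential)
  4 | --00,0--0,01--
  6 | 0--0,01--
  7 | -111,01--
  12 | --00  (sole → essential)
  15 | -111  (sole → essential)
Essential prime implicants: --00, -111, 0--0

3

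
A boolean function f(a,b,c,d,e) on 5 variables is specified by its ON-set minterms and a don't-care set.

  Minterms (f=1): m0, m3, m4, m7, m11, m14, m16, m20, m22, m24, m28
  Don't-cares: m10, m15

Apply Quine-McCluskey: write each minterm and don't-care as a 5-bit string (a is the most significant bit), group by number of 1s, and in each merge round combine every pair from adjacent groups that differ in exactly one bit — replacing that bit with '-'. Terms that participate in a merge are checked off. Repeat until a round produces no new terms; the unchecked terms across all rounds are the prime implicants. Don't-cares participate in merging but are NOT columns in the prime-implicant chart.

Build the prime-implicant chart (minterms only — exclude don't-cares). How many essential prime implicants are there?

Round 0: 00000✓ 00011✓ 00100✓ 00111✓ 01010✓ 01011✓ 01110✓ 01111✓ 10000✓ 10100✓ 10110✓ 11000✓ 11100✓
Round 1: -0000✓ -0100✓ 0-011✓ 0-111✓ 00-00✓ 00-11✓ 01-10✓ 01-11✓ 0101-✓ 0111-✓ 1-000✓ 1-100✓ 10-00✓ 101-0 11-00✓
Round 2: -0-00 0--11 01-1- 1--00
PIs = {-0-00, 0--11, 01-1-, 1--00, 101-0}
Coverage chart:
  m0: -0-00 ←essential
  m3: 0--11 ←essential
  m4: -0-00 ←essential
  m7: 0--11 ←essential
  m11: 0--11,01-1-
  m14: 01-1- ←essential
  m16: -0-00,1--00
  m20: -0-00,1--00,101-0
  m22: 101-0 ←essential
  m24: 1--00 ←essential
  m28: 1--00 ←essential
Essential: -0-00, 0--11, 01-1-, 1--00, 101-0

5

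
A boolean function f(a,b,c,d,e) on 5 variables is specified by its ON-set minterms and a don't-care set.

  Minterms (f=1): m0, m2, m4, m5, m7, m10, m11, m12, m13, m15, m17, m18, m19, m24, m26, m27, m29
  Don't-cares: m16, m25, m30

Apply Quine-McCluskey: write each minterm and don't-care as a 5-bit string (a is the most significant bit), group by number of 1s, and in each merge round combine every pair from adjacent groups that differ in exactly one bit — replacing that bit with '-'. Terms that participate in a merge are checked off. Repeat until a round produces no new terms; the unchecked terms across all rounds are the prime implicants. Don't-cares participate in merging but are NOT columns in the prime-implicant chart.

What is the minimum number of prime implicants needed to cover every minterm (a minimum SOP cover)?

size-2^0 implicants → 00000(✓)  00010(✓)  00100(✓)  00101(✓)  00111(✓)  01010(✓)  01011(✓)  01100(✓)  01101(✓)  01111(✓)  10000(✓)  10001(✓)  10010(✓)  10011(✓)  11000(✓)  11001(✓)  11010(✓)  11011(✓)  11101(✓)  11110(✓)
size-2^1 implicants → -0000(✓)  -0010(✓)  -1010(✓)  -1011(✓)  -1101  0-010(✓)  0-100(✓)  0-101(✓)  0-111(✓)  00-00  000-0(✓)  001-1(✓)  0010-(✓)  01-11  0101-(✓)  011-1(✓)  0110-(✓)  1-000(✓)  1-001(✓)  1-010(✓)  1-011(✓)  100-0(✓)  100-1(✓)  1000-(✓)  1001-(✓)  11-01  11-10  110-0(✓)  110-1(✓)  1100-(✓)  1101-(✓)
size-2^2 implicants → --010  -00-0  -101-  0-1-1  0-10-  1-0-0(✓)  1-0-1(✓)  1-00-(✓)  1-01-(✓)  100--(✓)  110--(✓)
size-2^3 implicants → 1-0--
Unchecked terms (primes): --010, -00-0, -101-, -1101, 0-1-1, 0-10-, 00-00, 01-11, 1-0--, 11-01, 11-10
Minterm coverage:
  m0 ⊆ -00-0,00-00
  m2 ⊆ --010,-00-0
  m4 ⊆ 0-10-,00-00
  m5 ⊆ 0-1-1,0-10-
  m7 ⊆ 0-1-1 [E]
  m10 ⊆ --010,-101-
  m11 ⊆ -101-,01-11
  m12 ⊆ 0-10- [E]
  m13 ⊆ -1101,0-1-1,0-10-
  m15 ⊆ 0-1-1,01-11
  m17 ⊆ 1-0-- [E]
  m18 ⊆ --010,-00-0,1-0--
  m19 ⊆ 1-0-- [E]
  m24 ⊆ 1-0-- [E]
  m26 ⊆ --010,-101-,1-0--,11-10
  m27 ⊆ -101-,1-0--
  m29 ⊆ -1101,11-01
E = {0-1-1, 0-10-, 1-0--}
Petrick residual → -00-0, -101-, -1101
Cover = b'c'e' + bc'd + bcd'e + a'ce + a'cd' + ac'  |cover|=6

6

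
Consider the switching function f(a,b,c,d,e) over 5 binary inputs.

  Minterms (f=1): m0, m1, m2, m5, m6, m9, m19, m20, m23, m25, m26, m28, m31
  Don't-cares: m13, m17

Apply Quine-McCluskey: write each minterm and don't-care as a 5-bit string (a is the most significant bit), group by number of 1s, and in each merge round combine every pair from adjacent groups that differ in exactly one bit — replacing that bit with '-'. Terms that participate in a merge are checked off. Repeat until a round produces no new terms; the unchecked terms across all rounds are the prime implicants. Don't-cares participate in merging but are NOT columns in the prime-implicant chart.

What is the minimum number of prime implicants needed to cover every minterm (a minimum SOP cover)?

8

[col 0] 00000*, 00001*, 00010*, 00101*, 00110*, 01001*, 01101*, 10001*, 10011*, 10100*, 10111*, 11001*, 11010, 11100*, 11111*
[col 1] -0001*, -1001*, 0-001*, 0-101*, 00-01*, 00-10, 000-0, 0000-, 01-01*, 1-001*, 1-100, 1-111, 10-11, 100-1
[col 2] --001, 0--01
Prime implicants: --001, 0--01, 00-10, 000-0, 0000-, 1-100, 1-111, 10-11, 100-1, 11010
PI chart (minterm → PIs covering it):
  0 | 000-0,0000-
  1 | --001,0--01,0000-
  2 | 00-10,000-0
  5 | 0--01  (sole → essential)
  6 | 00-10  (sole → essential)
  9 | --001,0--01
  19 | 10-11,100-1
  20 | 1-100  (sole → essential)
  23 | 1-111,10-11
  25 | --001  (sole → essential)
  26 | 11010  (sole → essential)
  28 | 1-100  (sole → essential)
  31 | 1-111  (sole → essential)
Essential prime implicants: --001, 0--01, 00-10, 1-100, 1-111, 11010
Petrick residual → 000-0, 10-11
Minimum SOP uses 8 PIs: c'd'e + a'd'e + a'b'de' + a'b'c'e' + acd'e' + acde + ab'de + abc'de'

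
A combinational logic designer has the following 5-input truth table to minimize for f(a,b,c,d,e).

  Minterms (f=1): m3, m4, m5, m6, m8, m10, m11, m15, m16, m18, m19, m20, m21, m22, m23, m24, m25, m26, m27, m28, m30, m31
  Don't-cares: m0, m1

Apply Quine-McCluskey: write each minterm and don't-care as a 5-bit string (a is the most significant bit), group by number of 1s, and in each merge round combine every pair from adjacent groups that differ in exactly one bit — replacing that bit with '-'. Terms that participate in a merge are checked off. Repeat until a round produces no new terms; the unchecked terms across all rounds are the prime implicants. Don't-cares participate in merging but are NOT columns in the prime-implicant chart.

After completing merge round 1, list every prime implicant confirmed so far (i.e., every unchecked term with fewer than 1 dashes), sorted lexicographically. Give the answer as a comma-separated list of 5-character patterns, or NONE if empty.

Round 0: 00000✓ 00001✓ 00011✓ 00100✓ 00101✓ 00110✓ 01000✓ 01010✓ 01011✓ 01111✓ 10000✓ 10010✓ 10011✓ 10100✓ 10101✓ 10110✓ 10111✓ 11000✓ 11001✓ 11010✓ 11011✓ 11100✓ 11110✓ 11111✓
Round 1: -0000✓ -0011✓ -0100✓ -0101✓ -0110✓ -1000✓ -1010✓ -1011✓ -1111✓ 0-000✓ 0-011✓ 00-00✓ 00-01✓ 000-1 0000-✓ 001-0✓ 0010-✓ 01-11✓ 010-0✓ 0101-✓ 1-000✓ 1-010✓ 1-011✓ 1-100✓ 1-110✓ 1-111✓ 10-00✓ 10-10✓ 10-11✓ 100-0✓ 1001-✓ 101-0✓ 101-1✓ 1010-✓ 1011-✓ 11-00✓ 11-10✓ 11-11✓ 110-0✓ 110-1✓ 1100-✓ 1101-✓ 111-0✓ 1111-✓
Round 2: --000 --011 -0-00 -01-0 -010- -1-11 -10-0 -101- 00-0- 1--00✓ 1--10✓ 1--11✓ 1-0-0✓ 1-01-✓ 1-1-0✓ 1-11-✓ 10--0✓ 10-1-✓ 101-- 11--0✓ 11-1-✓ 110--
Round 3: 1---0 1--1-
PIs = {--000, --011, -0-00, -01-0, -010-, -1-11, -10-0, -101-, 00-0-, 000-1, 1---0, 1--1-, 101--, 110--}

NONE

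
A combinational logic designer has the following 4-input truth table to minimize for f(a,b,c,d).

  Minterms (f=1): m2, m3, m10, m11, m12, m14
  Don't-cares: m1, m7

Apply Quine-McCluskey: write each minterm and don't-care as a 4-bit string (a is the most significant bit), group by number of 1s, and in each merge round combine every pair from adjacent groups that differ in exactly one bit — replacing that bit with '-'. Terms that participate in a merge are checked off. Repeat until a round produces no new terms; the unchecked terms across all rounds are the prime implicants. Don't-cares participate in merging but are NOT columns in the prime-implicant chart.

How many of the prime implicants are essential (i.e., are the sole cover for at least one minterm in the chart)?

2

size-2^0 implicants → 0001(✓)  0010(✓)  0011(✓)  0111(✓)  1010(✓)  1011(✓)  1100(✓)  1110(✓)
size-2^1 implicants → -010(✓)  -011(✓)  0-11  00-1  001-(✓)  1-10  101-(✓)  11-0
size-2^2 implicants → -01-
Unchecked terms (primes): -01-, 0-11, 00-1, 1-10, 11-0
Minterm coverage:
  m2 ⊆ -01- [E]
  m3 ⊆ -01-,0-11,00-1
  m10 ⊆ -01-,1-10
  m11 ⊆ -01- [E]
  m12 ⊆ 11-0 [E]
  m14 ⊆ 1-10,11-0
E = {-01-, 11-0}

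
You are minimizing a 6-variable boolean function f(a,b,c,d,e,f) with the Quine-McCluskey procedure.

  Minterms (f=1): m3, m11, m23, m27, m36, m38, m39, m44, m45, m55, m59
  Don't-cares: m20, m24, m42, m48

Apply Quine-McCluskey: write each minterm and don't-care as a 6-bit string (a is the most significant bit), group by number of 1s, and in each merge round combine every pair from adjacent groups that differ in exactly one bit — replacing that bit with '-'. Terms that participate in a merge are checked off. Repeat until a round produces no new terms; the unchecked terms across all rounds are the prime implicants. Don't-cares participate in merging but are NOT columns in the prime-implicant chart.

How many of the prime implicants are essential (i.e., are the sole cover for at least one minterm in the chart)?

size-2^0 implicants → 000011(✓)  001011(✓)  010100  010111(✓)  011000  011011(✓)  100100(✓)  100110(✓)  100111(✓)  101010  101100(✓)  101101(✓)  110000  110111(✓)  111011(✓)
size-2^1 implicants → -10111  -11011  0-1011  00-011  1-0111  10-100  1001-0  10011-  10110-
Unchecked terms (primes): -10111, -11011, 0-1011, 00-011, 010100, 011000, 1-0111, 10-100, 1001-0, 10011-, 101010, 10110-, 110000
Minterm coverage:
  m3 ⊆ 00-011 [E]
  m11 ⊆ 0-1011,00-011
  m23 ⊆ -10111 [E]
  m27 ⊆ -11011,0-1011
  m36 ⊆ 10-100,1001-0
  m38 ⊆ 1001-0,10011-
  m39 ⊆ 1-0111,10011-
  m44 ⊆ 10-100,10110-
  m45 ⊆ 10110- [E]
  m55 ⊆ -10111,1-0111
  m59 ⊆ -11011 [E]
E = {-10111, -11011, 00-011, 10110-}

4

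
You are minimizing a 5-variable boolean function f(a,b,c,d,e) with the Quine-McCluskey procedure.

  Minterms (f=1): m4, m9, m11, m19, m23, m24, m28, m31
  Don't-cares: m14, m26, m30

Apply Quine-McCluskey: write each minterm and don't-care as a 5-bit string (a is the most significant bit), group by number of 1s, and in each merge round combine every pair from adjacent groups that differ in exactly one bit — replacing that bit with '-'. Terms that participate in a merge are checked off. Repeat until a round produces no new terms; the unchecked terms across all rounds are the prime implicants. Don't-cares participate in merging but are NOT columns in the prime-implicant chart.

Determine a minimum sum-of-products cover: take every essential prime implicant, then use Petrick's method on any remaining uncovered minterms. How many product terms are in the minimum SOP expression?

5

Round 0: 00100 01001✓ 01011✓ 01110✓ 10011✓ 10111✓ 11000✓ 11010✓ 11100✓ 11110✓ 11111✓
Round 1: -1110 010-1 1-111 10-11 11-00✓ 11-10✓ 110-0✓ 111-0✓ 1111-
Round 2: 11--0
PIs = {-1110, 00100, 010-1, 1-111, 10-11, 11--0, 1111-}
Coverage chart:
  m4: 00100 ←essential
  m9: 010-1 ←essential
  m11: 010-1 ←essential
  m19: 10-11 ←essential
  m23: 1-111,10-11
  m24: 11--0 ←essential
  m28: 11--0 ←essential
  m31: 1-111,1111-
Essential: 00100, 010-1, 10-11, 11--0
Petrick residual → 1-111
Min cover (5 terms): a'b'cd'e' + a'bc'e + acde + ab'de + abe'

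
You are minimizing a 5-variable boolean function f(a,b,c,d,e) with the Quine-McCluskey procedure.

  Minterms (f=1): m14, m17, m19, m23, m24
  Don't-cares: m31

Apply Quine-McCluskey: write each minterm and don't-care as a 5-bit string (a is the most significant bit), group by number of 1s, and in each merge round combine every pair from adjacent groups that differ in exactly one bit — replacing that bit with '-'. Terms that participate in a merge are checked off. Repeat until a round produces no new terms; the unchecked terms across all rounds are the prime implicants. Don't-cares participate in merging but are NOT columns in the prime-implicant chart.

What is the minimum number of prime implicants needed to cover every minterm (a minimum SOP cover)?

Round 0: 01110 10001✓ 10011✓ 10111✓ 11000 11111✓
Round 1: 1-111 10-11 100-1
PIs = {01110, 1-111, 10-11, 100-1, 11000}
Coverage chart:
  m14: 01110 ←essential
  m17: 100-1 ←essential
  m19: 10-11,100-1
  m23: 1-111,10-11
  m24: 11000 ←essential
Essential: 01110, 100-1, 11000
Petrick residual → 1-111
Min cover (4 terms): a'bcde' + acde + ab'c'e + abc'd'e'

4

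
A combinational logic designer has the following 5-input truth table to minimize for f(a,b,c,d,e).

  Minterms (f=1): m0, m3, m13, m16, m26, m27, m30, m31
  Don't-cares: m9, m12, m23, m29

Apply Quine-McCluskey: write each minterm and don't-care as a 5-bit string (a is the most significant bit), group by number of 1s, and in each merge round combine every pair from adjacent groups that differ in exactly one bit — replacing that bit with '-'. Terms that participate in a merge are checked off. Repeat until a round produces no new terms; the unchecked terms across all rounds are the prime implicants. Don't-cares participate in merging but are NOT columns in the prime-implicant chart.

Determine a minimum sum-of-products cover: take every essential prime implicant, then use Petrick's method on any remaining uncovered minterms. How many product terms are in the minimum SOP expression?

4

size-2^0 implicants → 00000(✓)  00011  01001(✓)  01100(✓)  01101(✓)  10000(✓)  10111(✓)  11010(✓)  11011(✓)  11101(✓)  11110(✓)  11111(✓)
size-2^1 implicants → -0000  -1101  01-01  0110-  1-111  11-10(✓)  11-11(✓)  1101-(✓)  111-1  1111-(✓)
size-2^2 implicants → 11-1-
Unchecked terms (primes): -0000, -1101, 00011, 01-01, 0110-, 1-111, 11-1-, 111-1
Minterm coverage:
  m0 ⊆ -0000 [E]
  m3 ⊆ 00011 [E]
  m13 ⊆ -1101,01-01,0110-
  m16 ⊆ -0000 [E]
  m26 ⊆ 11-1- [E]
  m27 ⊆ 11-1- [E]
  m30 ⊆ 11-1- [E]
  m31 ⊆ 1-111,11-1-,111-1
E = {-0000, 00011, 11-1-}
Petrick residual → -1101
Cover = b'c'd'e' + bcd'e + a'b'c'de + abd  |cover|=4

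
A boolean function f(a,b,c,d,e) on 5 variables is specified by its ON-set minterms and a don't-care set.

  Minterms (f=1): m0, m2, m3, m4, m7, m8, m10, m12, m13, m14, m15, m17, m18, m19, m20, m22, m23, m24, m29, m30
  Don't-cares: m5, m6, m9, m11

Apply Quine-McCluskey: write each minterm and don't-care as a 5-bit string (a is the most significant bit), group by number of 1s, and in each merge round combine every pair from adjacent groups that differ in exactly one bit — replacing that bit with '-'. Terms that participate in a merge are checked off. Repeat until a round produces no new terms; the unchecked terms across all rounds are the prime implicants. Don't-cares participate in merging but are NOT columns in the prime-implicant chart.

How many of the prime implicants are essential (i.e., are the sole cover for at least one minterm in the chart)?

7

[col 0] 00000*, 00010*, 00011*, 00100*, 00101*, 00110*, 00111*, 01000*, 01001*, 01010*, 01011*, 01100*, 01101*, 01110*, 01111*, 10001*, 10010*, 10011*, 10100*, 10110*, 10111*, 11000*, 11101*, 11110*
[col 1] -0010*, -0011*, -0100*, -0110*, -0111*, -1000, -1101, -1110*, 0-000*, 0-010*, 0-011*, 0-100*, 0-101*, 0-110*, 0-111*, 00-00*, 00-10*, 00-11*, 000-0*, 0001-*, 001-0*, 001-1*, 0010-*, 0011-*, 01-00*, 01-01*, 01-10*, 01-11*, 010-0*, 010-1*, 0100-*, 0101-*, 011-0*, 011-1*, 0110-*, 0111-*, 1-110*, 10-10*, 10-11*, 100-1, 1001-*, 101-0*, 1011-*
[col 2] --110, -0-10*, -0-11*, -001-*, -01-0, -011-*, 0--00*, 0--10*, 0--11*, 0-0-0*, 0-01-*, 0-1-0*, 0-1-1*, 0-10-*, 0-11-*, 00--0*, 00-1-*, 001--*, 01--0*, 01--1*, 01-0-*, 01-1-*, 010--*, 011--*, 10-1-*
[col 3] -0-1-, 0---0, 0--1-, 0-1--, 01---
Prime implicants: --110, -0-1-, -01-0, -1000, -1101, 0---0, 0--1-, 0-1--, 01---, 100-1
PI chart (minterm → PIs covering it):
  0 | 0---0  (sole → essential)
  2 | -0-1-,0---0,0--1-
  3 | -0-1-,0--1-
  4 | -01-0,0---0,0-1--
  7 | -0-1-,0--1-,0-1--
  8 | -1000,0---0,01---
  10 | 0---0,0--1-,01---
  12 | 0---0,0-1--,01---
  13 | -1101,0-1--,01---
  14 | --110,0---0,0--1-,0-1--,01---
  15 | 0--1-,0-1--,01---
  17 | 100-1  (sole → essential)
  18 | -0-1-  (sole → essential)
  19 | -0-1-,100-1
  20 | -01-0  (sole → essential)
  22 | --110,-0-1-,-01-0
  23 | -0-1-  (sole → essential)
  24 | -1000  (sole → essential)
  29 | -1101  (sole → essential)
  30 | --110  (sole → essential)
Essential prime implicants: --110, -0-1-, -01-0, -1000, -1101, 0---0, 100-1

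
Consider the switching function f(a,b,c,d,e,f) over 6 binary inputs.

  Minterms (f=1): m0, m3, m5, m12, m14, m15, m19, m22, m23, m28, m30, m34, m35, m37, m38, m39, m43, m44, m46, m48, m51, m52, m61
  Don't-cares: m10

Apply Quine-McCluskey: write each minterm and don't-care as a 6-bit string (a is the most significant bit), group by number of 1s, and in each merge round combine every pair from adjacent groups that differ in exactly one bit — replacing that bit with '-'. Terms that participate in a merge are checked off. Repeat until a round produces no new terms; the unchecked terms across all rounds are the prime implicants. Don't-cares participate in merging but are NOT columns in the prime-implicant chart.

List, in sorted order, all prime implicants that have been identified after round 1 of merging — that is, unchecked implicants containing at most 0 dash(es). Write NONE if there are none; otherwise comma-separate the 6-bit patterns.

000000, 111101

Round 0: 000000 000011✓ 000101✓ 001010✓ 001100✓ 001110✓ 001111✓ 010011✓ 010110✓ 010111✓ 011100✓ 011110✓ 100010✓ 100011✓ 100101✓ 100110✓ 100111✓ 101011✓ 101100✓ 101110✓ 110000✓ 110011✓ 110100✓ 111101
Round 1: -00011✓ -00101 -01100✓ -01110✓ -10011✓ 0-0011✓ 0-1100✓ 0-1110✓ 001-10 0011-0✓ 00111- 01-110 010-11 01011- 0111-0✓ 1-0011✓ 10-011 10-110 100-10✓ 100-11✓ 10001-✓ 1001-1 10011-✓ 1011-0✓ 110-00
Round 2: --0011 -011-0 0-11-0 100-1-
PIs = {--0011, -00101, -011-0, 0-11-0, 000000, 001-10, 00111-, 01-110, 010-11, 01011-, 10-011, 10-110, 100-1-, 1001-1, 110-00, 111101}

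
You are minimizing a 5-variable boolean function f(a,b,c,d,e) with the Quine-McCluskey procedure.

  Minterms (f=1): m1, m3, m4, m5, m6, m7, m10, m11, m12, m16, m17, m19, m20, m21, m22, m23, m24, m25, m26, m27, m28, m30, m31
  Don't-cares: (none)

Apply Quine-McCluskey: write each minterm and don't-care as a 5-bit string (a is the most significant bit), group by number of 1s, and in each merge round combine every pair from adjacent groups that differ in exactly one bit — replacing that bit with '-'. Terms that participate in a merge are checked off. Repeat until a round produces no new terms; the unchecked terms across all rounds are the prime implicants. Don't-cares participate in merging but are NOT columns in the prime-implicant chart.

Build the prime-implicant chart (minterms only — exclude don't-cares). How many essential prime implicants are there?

4

[col 0] 00001*, 00011*, 00100*, 00101*, 00110*, 00111*, 01010*, 01011*, 01100*, 10000*, 10001*, 10011*, 10100*, 10101*, 10110*, 10111*, 11000*, 11001*, 11010*, 11011*, 11100*, 11110*, 11111*
[col 1] -0001*, -0011*, -0100*, -0101*, -0110*, -0111*, -1010*, -1011*, -1100*, 0-011*, 0-100*, 00-01*, 00-11*, 000-1*, 001-0*, 001-1*, 0010-*, 0011-*, 0101-*, 1-000*, 1-001*, 1-011*, 1-100*, 1-110*, 1-111*, 10-00*, 10-01*, 10-11*, 100-1*, 1000-*, 101-0*, 101-1*, 1010-*, 1011-*, 11-00*, 11-10*, 11-11*, 110-0*, 110-1*, 1100-*, 1101-*, 111-0*, 1111-*
[col 2] --011, --100, -0-01*, -0-11*, -00-1*, -01-0*, -01-1*, -010-*, -011-*, -101-, 00--1*, 001--*, 1--00, 1--11, 1-0-1, 1-00-, 1-1-0, 1-11-, 10--1*, 10-0-, 101--*, 11--0, 11-1-, 110--
[col 3] -0--1, -01--
Prime implicants: --011, --100, -0--1, -01--, -101-, 1--00, 1--11, 1-0-1, 1-00-, 1-1-0, 1-11-, 10-0-, 11--0, 11-1-, 110--
PI chart (minterm → PIs covering it):
  1 | -0--1  (sole → essential)
  3 | --011,-0--1
  4 | --100,-01--
  5 | -0--1,-01--
  6 | -01--  (sole → essential)
  7 | -0--1,-01--
  10 | -101-  (sole → essential)
  11 | --011,-101-
  12 | --100  (sole → essential)
  16 | 1--00,1-00-,10-0-
  17 | -0--1,1-0-1,1-00-,10-0-
  19 | --011,-0--1,1--11,1-0-1
  20 | --100,-01--,1--00,1-1-0,10-0-
  21 | -0--1,-01--,10-0-
  22 | -01--,1-1-0,1-11-
  23 | -0--1,-01--,1--11,1-11-
  24 | 1--00,1-00-,11--0,110--
  25 | 1-0-1,1-00-,110--
  26 | -101-,11--0,11-1-,110--
  27 | --011,-101-,1--11,1-0-1,11-1-,110--
  28 | --100,1--00,1-1-0,11--0
  30 | 1-1-0,1-11-,11--0,11-1-
  31 | 1--11,1-11-,11-1-
Essential prime implicants: --100, -0--1, -01--, -101-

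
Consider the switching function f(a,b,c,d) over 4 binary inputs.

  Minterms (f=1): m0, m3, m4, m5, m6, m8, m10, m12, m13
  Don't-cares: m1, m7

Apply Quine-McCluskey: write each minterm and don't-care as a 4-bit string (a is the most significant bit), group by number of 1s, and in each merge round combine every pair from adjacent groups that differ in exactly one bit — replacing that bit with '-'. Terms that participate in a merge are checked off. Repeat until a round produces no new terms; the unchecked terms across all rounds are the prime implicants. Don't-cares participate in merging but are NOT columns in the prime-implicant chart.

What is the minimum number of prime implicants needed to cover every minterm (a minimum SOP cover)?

5

Round 0: 0000✓ 0001✓ 0011✓ 0100✓ 0101✓ 0110✓ 0111✓ 1000✓ 1010✓ 1100✓ 1101✓
Round 1: -000✓ -100✓ -101✓ 0-00✓ 0-01✓ 0-11✓ 00-1✓ 000-✓ 01-0✓ 01-1✓ 010-✓ 011-✓ 1-00✓ 10-0 110-✓
Round 2: --00 -10- 0--1 0-0- 01--
PIs = {--00, -10-, 0--1, 0-0-, 01--, 10-0}
Coverage chart:
  m0: --00,0-0-
  m3: 0--1 ←essential
  m4: --00,-10-,0-0-,01--
  m5: -10-,0--1,0-0-,01--
  m6: 01-- ←essential
  m8: --00,10-0
  m10: 10-0 ←essential
  m12: --00,-10-
  m13: -10- ←essential
Essential: -10-, 0--1, 01--, 10-0
Petrick residual → --00
Min cover (5 terms): c'd' + bc' + a'd + a'b + ab'd'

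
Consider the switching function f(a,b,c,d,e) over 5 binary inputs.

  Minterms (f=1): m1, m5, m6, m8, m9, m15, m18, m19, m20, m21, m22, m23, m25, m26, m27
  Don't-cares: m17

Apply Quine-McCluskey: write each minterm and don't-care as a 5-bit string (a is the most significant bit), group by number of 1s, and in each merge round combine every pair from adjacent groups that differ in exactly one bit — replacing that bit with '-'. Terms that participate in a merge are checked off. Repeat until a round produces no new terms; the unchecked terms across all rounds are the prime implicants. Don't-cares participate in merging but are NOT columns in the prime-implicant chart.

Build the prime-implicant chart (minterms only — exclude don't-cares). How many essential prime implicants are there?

6

[col 0] 00001*, 00101*, 00110*, 01000*, 01001*, 01111, 10001*, 10010*, 10011*, 10100*, 10101*, 10110*, 10111*, 11001*, 11010*, 11011*
[col 1] -0001*, -0101*, -0110, -1001*, 0-001*, 00-01*, 0100-, 1-001*, 1-010*, 1-011*, 10-01*, 10-10*, 10-11*, 100-1*, 1001-*, 101-0*, 101-1*, 1010-*, 1011-*, 110-1*, 1101-*
[col 2] --001, -0-01, 1-0-1, 1-01-, 10--1, 10-1-, 101--
Prime implicants: --001, -0-01, -0110, 0100-, 01111, 1-0-1, 1-01-, 10--1, 10-1-, 101--
PI chart (minterm → PIs covering it):
  1 | --001,-0-01
  5 | -0-01  (sole → essential)
  6 | -0110  (sole → essential)
  8 | 0100-  (sole → essential)
  9 | --001,0100-
  15 | 01111  (sole → essential)
  18 | 1-01-,10-1-
  19 | 1-0-1,1-01-,10--1,10-1-
  20 | 101--  (sole → essential)
  21 | -0-01,10--1,101--
  22 | -0110,10-1-,101--
  23 | 10--1,10-1-,101--
  25 | --001,1-0-1
  26 | 1-01-  (sole → essential)
  27 | 1-0-1,1-01-
Essential prime implicants: -0-01, -0110, 0100-, 01111, 1-01-, 101--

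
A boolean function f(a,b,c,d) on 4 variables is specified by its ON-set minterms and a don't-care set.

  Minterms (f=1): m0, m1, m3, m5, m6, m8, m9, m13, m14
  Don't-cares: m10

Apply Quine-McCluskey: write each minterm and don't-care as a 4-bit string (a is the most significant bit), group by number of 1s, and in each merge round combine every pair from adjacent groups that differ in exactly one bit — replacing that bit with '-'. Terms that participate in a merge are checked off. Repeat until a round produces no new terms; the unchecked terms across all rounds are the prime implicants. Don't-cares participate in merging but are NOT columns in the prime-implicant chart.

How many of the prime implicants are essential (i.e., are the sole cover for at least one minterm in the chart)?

[col 0] 0000*, 0001*, 0011*, 0101*, 0110*, 1000*, 1001*, 1010*, 1101*, 1110*
[col 1] -000*, -001*, -101*, -110, 0-01*, 00-1, 000-*, 1-01*, 1-10, 10-0, 100-*
[col 2] --01, -00-
Prime implicants: --01, -00-, -110, 00-1, 1-10, 10-0
PI chart (minterm → PIs covering it):
  0 | -00-  (sole → essential)
  1 | --01,-00-,00-1
  3 | 00-1  (sole → essential)
  5 | --01  (sole → essential)
  6 | -110  (sole → essential)
  8 | -00-,10-0
  9 | --01,-00-
  13 | --01  (sole → essential)
  14 | -110,1-10
Essential prime implicants: --01, -00-, -110, 00-1

4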